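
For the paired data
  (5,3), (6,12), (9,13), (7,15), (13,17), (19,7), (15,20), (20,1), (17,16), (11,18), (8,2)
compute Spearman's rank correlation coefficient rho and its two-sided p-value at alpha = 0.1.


Step 1: Rank x and y separately (midranks; no ties here).
rank(x): 5->1, 6->2, 9->5, 7->3, 13->7, 19->10, 15->8, 20->11, 17->9, 11->6, 8->4
rank(y): 3->3, 12->5, 13->6, 15->7, 17->9, 7->4, 20->11, 1->1, 16->8, 18->10, 2->2
Step 2: d_i = R_x(i) - R_y(i); compute d_i^2.
  (1-3)^2=4, (2-5)^2=9, (5-6)^2=1, (3-7)^2=16, (7-9)^2=4, (10-4)^2=36, (8-11)^2=9, (11-1)^2=100, (9-8)^2=1, (6-10)^2=16, (4-2)^2=4
sum(d^2) = 200.
Step 3: rho = 1 - 6*200 / (11*(11^2 - 1)) = 1 - 1200/1320 = 0.090909.
Step 4: Under H0, t = rho * sqrt((n-2)/(1-rho^2)) = 0.2739 ~ t(9).
Step 5: Two-sided p-value from the t-distribution with 9 df = 0.790373.
Step 6: alpha = 0.1. fail to reject H0.

rho = 0.0909, p = 0.790373, fail to reject H0 at alpha = 0.1.


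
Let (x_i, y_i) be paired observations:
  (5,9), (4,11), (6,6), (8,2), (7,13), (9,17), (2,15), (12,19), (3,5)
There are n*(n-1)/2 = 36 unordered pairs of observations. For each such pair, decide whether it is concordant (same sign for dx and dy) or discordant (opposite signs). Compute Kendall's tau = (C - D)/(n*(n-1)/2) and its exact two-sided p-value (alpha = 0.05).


Step 1: Enumerate the 36 unordered pairs (i,j) with i<j and classify each by sign(x_j-x_i) * sign(y_j-y_i).
  (1,2):dx=-1,dy=+2->D; (1,3):dx=+1,dy=-3->D; (1,4):dx=+3,dy=-7->D; (1,5):dx=+2,dy=+4->C
  (1,6):dx=+4,dy=+8->C; (1,7):dx=-3,dy=+6->D; (1,8):dx=+7,dy=+10->C; (1,9):dx=-2,dy=-4->C
  (2,3):dx=+2,dy=-5->D; (2,4):dx=+4,dy=-9->D; (2,5):dx=+3,dy=+2->C; (2,6):dx=+5,dy=+6->C
  (2,7):dx=-2,dy=+4->D; (2,8):dx=+8,dy=+8->C; (2,9):dx=-1,dy=-6->C; (3,4):dx=+2,dy=-4->D
  (3,5):dx=+1,dy=+7->C; (3,6):dx=+3,dy=+11->C; (3,7):dx=-4,dy=+9->D; (3,8):dx=+6,dy=+13->C
  (3,9):dx=-3,dy=-1->C; (4,5):dx=-1,dy=+11->D; (4,6):dx=+1,dy=+15->C; (4,7):dx=-6,dy=+13->D
  (4,8):dx=+4,dy=+17->C; (4,9):dx=-5,dy=+3->D; (5,6):dx=+2,dy=+4->C; (5,7):dx=-5,dy=+2->D
  (5,8):dx=+5,dy=+6->C; (5,9):dx=-4,dy=-8->C; (6,7):dx=-7,dy=-2->C; (6,8):dx=+3,dy=+2->C
  (6,9):dx=-6,dy=-12->C; (7,8):dx=+10,dy=+4->C; (7,9):dx=+1,dy=-10->D; (8,9):dx=-9,dy=-14->C
Step 2: C = 22, D = 14, total pairs = 36.
Step 3: tau = (C - D)/(n(n-1)/2) = (22 - 14)/36 = 0.222222.
Step 4: Exact two-sided p-value (enumerate n! = 362880 permutations of y under H0): p = 0.476709.
Step 5: alpha = 0.05. fail to reject H0.

tau_b = 0.2222 (C=22, D=14), p = 0.476709, fail to reject H0.


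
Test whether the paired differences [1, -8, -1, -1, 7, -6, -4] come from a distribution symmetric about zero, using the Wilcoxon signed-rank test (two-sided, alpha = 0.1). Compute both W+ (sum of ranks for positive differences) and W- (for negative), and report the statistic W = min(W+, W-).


Step 1: Drop any zero differences (none here) and take |d_i|.
|d| = [1, 8, 1, 1, 7, 6, 4]
Step 2: Midrank |d_i| (ties get averaged ranks).
ranks: |1|->2, |8|->7, |1|->2, |1|->2, |7|->6, |6|->5, |4|->4
Step 3: Attach original signs; sum ranks with positive sign and with negative sign.
W+ = 2 + 6 = 8
W- = 7 + 2 + 2 + 5 + 4 = 20
(Check: W+ + W- = 28 should equal n(n+1)/2 = 28.)
Step 4: Test statistic W = min(W+, W-) = 8.
Step 5: Ties in |d|, so use the tie-corrected normal approximation.
        E[W] = n(n+1)/4 = 7*8/4 = 14.
        Tie groups: |d|=1 (t=3); sum(t^3 - t) = 24.
        Var[W] = n(n+1)(2n+1)/24 - sum(t^3-t)/48 = 840/24 - 24/48 = 34.5.
        z = (W - E[W]) / sqrt(Var[W]) = (8 - 14) / 5.8737 = -1.0215.
        Two-sided p = 2*Phi(z) = 0.307014.
Step 6: alpha = 0.1. fail to reject H0.

W+ = 8, W- = 20, W = min = 8, p = 0.307014, fail to reject H0.


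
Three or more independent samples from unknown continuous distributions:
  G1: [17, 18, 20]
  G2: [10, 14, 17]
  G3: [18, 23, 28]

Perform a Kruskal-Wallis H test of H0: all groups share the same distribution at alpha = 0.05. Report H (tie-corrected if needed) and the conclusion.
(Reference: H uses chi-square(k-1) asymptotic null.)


Step 1: Combine all N = 9 observations and assign midranks.
sorted (value, group, rank): (10,G2,1), (14,G2,2), (17,G1,3.5), (17,G2,3.5), (18,G1,5.5), (18,G3,5.5), (20,G1,7), (23,G3,8), (28,G3,9)
Step 2: Sum ranks within each group.
R_1 = 16 (n_1 = 3)
R_2 = 6.5 (n_2 = 3)
R_3 = 22.5 (n_3 = 3)
Step 3: H = 12/(N(N+1)) * sum(R_i^2/n_i) - 3(N+1)
     = 12/(9*10) * (16^2/3 + 6.5^2/3 + 22.5^2/3) - 3*10
     = 0.133333 * 268.167 - 30
     = 5.755556.
Step 4: Ties present; correction factor C = 1 - 12/(9^3 - 9) = 0.983333. Corrected H = 5.755556 / 0.983333 = 5.853107.
Step 5: Under H0, H ~ chi^2(2); p-value = 0.053581.
Step 6: alpha = 0.05. fail to reject H0.

H = 5.8531, df = 2, p = 0.053581, fail to reject H0.


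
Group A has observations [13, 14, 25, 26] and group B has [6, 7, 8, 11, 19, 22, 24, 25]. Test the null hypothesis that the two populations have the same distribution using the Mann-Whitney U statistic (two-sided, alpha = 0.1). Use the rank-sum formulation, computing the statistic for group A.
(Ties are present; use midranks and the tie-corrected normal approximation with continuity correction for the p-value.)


Step 1: Combine and sort all 12 observations; assign midranks.
sorted (value, group): (6,Y), (7,Y), (8,Y), (11,Y), (13,X), (14,X), (19,Y), (22,Y), (24,Y), (25,X), (25,Y), (26,X)
ranks: 6->1, 7->2, 8->3, 11->4, 13->5, 14->6, 19->7, 22->8, 24->9, 25->10.5, 25->10.5, 26->12
Step 2: Rank sum for X: R1 = 5 + 6 + 10.5 + 12 = 33.5.
Step 3: U_X = R1 - n1(n1+1)/2 = 33.5 - 4*5/2 = 33.5 - 10 = 23.5.
       U_Y = n1*n2 - U_X = 32 - 23.5 = 8.5.
Step 4: Ties are present, so use the tie-corrected normal approximation (with continuity correction) for the p-value.
Step 5: p-value = 0.233663; compare to alpha = 0.1. fail to reject H0.

U_X = 23.5, p = 0.233663, fail to reject H0 at alpha = 0.1.


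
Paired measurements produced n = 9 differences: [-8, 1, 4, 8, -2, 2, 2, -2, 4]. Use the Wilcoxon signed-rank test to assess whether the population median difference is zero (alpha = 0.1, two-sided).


Step 1: Drop any zero differences (none here) and take |d_i|.
|d| = [8, 1, 4, 8, 2, 2, 2, 2, 4]
Step 2: Midrank |d_i| (ties get averaged ranks).
ranks: |8|->8.5, |1|->1, |4|->6.5, |8|->8.5, |2|->3.5, |2|->3.5, |2|->3.5, |2|->3.5, |4|->6.5
Step 3: Attach original signs; sum ranks with positive sign and with negative sign.
W+ = 1 + 6.5 + 8.5 + 3.5 + 3.5 + 6.5 = 29.5
W- = 8.5 + 3.5 + 3.5 = 15.5
(Check: W+ + W- = 45 should equal n(n+1)/2 = 45.)
Step 4: Test statistic W = min(W+, W-) = 15.5.
Step 5: Ties in |d|, so use the tie-corrected normal approximation.
        E[W] = n(n+1)/4 = 9*10/4 = 22.5.
        Tie groups: |d|=2 (t=4), |d|=4 (t=2), |d|=8 (t=2); sum(t^3 - t) = 72.
        Var[W] = n(n+1)(2n+1)/24 - sum(t^3-t)/48 = 1710/24 - 72/48 = 69.75.
        z = (W - E[W]) / sqrt(Var[W]) = (15.5 - 22.5) / 8.3516 = -0.8382.
        Two-sided p = 2*Phi(z) = 0.401942.
Step 6: alpha = 0.1. fail to reject H0.

W+ = 29.5, W- = 15.5, W = min = 15.5, p = 0.401942, fail to reject H0.


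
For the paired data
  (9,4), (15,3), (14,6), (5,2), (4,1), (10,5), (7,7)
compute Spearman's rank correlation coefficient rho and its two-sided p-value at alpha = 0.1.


Step 1: Rank x and y separately (midranks; no ties here).
rank(x): 9->4, 15->7, 14->6, 5->2, 4->1, 10->5, 7->3
rank(y): 4->4, 3->3, 6->6, 2->2, 1->1, 5->5, 7->7
Step 2: d_i = R_x(i) - R_y(i); compute d_i^2.
  (4-4)^2=0, (7-3)^2=16, (6-6)^2=0, (2-2)^2=0, (1-1)^2=0, (5-5)^2=0, (3-7)^2=16
sum(d^2) = 32.
Step 3: rho = 1 - 6*32 / (7*(7^2 - 1)) = 1 - 192/336 = 0.428571.
Step 4: Under H0, t = rho * sqrt((n-2)/(1-rho^2)) = 1.0607 ~ t(5).
Step 5: Two-sided p-value from the t-distribution with 5 df = 0.337368.
Step 6: alpha = 0.1. fail to reject H0.

rho = 0.4286, p = 0.337368, fail to reject H0 at alpha = 0.1.


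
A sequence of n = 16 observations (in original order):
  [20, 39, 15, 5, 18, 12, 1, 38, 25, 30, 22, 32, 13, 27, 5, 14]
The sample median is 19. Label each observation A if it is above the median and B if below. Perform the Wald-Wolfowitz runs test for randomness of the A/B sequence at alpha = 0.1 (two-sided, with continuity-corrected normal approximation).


Step 1: Compute median = 19; label A = above, B = below.
Labels in order: AABBBBBAAAAABABB  (n_A = 8, n_B = 8)
Step 2: Count runs R = 6.
Step 3: Under H0 (random ordering), E[R] = 2*n_A*n_B/(n_A+n_B) + 1 = 2*8*8/16 + 1 = 9.0000.
        Var[R] = 2*n_A*n_B*(2*n_A*n_B - n_A - n_B) / ((n_A+n_B)^2 * (n_A+n_B-1)) = 14336/3840 = 3.7333.
        SD[R] = 1.9322.
Step 4: Continuity-corrected z = (R + 0.5 - E[R]) / SD[R] = (6 + 0.5 - 9.0000) / 1.9322 = -1.2939.
Step 5: Two-sided p-value via normal approximation = 2*(1 - Phi(|z|)) = 0.195709.
Step 6: alpha = 0.1. fail to reject H0.

R = 6, z = -1.2939, p = 0.195709, fail to reject H0.


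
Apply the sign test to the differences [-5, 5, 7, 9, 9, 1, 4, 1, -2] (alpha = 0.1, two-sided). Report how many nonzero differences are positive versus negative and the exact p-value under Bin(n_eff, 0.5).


Step 1: Discard zero differences. Original n = 9; n_eff = number of nonzero differences = 9.
Nonzero differences (with sign): -5, +5, +7, +9, +9, +1, +4, +1, -2
Step 2: Count signs: positive = 7, negative = 2.
Step 3: Under H0: P(positive) = 0.5, so the number of positives S ~ Bin(9, 0.5).
Step 4: Two-sided exact p-value = sum of Bin(9,0.5) probabilities at or below the observed probability = 0.179688.
Step 5: alpha = 0.1. fail to reject H0.

n_eff = 9, pos = 7, neg = 2, p = 0.179688, fail to reject H0.


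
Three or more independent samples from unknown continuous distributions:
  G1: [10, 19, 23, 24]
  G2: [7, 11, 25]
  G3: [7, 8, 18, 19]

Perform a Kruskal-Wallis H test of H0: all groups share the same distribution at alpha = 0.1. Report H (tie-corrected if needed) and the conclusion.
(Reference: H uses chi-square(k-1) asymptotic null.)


Step 1: Combine all N = 11 observations and assign midranks.
sorted (value, group, rank): (7,G2,1.5), (7,G3,1.5), (8,G3,3), (10,G1,4), (11,G2,5), (18,G3,6), (19,G1,7.5), (19,G3,7.5), (23,G1,9), (24,G1,10), (25,G2,11)
Step 2: Sum ranks within each group.
R_1 = 30.5 (n_1 = 4)
R_2 = 17.5 (n_2 = 3)
R_3 = 18 (n_3 = 4)
Step 3: H = 12/(N(N+1)) * sum(R_i^2/n_i) - 3(N+1)
     = 12/(11*12) * (30.5^2/4 + 17.5^2/3 + 18^2/4) - 3*12
     = 0.090909 * 415.646 - 36
     = 1.785985.
Step 4: Ties present; correction factor C = 1 - 12/(11^3 - 11) = 0.990909. Corrected H = 1.785985 / 0.990909 = 1.802370.
Step 5: Under H0, H ~ chi^2(2); p-value = 0.406088.
Step 6: alpha = 0.1. fail to reject H0.

H = 1.8024, df = 2, p = 0.406088, fail to reject H0.


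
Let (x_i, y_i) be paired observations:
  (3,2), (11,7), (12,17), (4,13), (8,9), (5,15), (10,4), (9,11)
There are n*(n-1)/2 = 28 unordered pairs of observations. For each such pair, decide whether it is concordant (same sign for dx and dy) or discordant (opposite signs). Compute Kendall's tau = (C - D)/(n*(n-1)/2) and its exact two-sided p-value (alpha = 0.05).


Step 1: Enumerate the 28 unordered pairs (i,j) with i<j and classify each by sign(x_j-x_i) * sign(y_j-y_i).
  (1,2):dx=+8,dy=+5->C; (1,3):dx=+9,dy=+15->C; (1,4):dx=+1,dy=+11->C; (1,5):dx=+5,dy=+7->C
  (1,6):dx=+2,dy=+13->C; (1,7):dx=+7,dy=+2->C; (1,8):dx=+6,dy=+9->C; (2,3):dx=+1,dy=+10->C
  (2,4):dx=-7,dy=+6->D; (2,5):dx=-3,dy=+2->D; (2,6):dx=-6,dy=+8->D; (2,7):dx=-1,dy=-3->C
  (2,8):dx=-2,dy=+4->D; (3,4):dx=-8,dy=-4->C; (3,5):dx=-4,dy=-8->C; (3,6):dx=-7,dy=-2->C
  (3,7):dx=-2,dy=-13->C; (3,8):dx=-3,dy=-6->C; (4,5):dx=+4,dy=-4->D; (4,6):dx=+1,dy=+2->C
  (4,7):dx=+6,dy=-9->D; (4,8):dx=+5,dy=-2->D; (5,6):dx=-3,dy=+6->D; (5,7):dx=+2,dy=-5->D
  (5,8):dx=+1,dy=+2->C; (6,7):dx=+5,dy=-11->D; (6,8):dx=+4,dy=-4->D; (7,8):dx=-1,dy=+7->D
Step 2: C = 16, D = 12, total pairs = 28.
Step 3: tau = (C - D)/(n(n-1)/2) = (16 - 12)/28 = 0.142857.
Step 4: Exact two-sided p-value (enumerate n! = 40320 permutations of y under H0): p = 0.719544.
Step 5: alpha = 0.05. fail to reject H0.

tau_b = 0.1429 (C=16, D=12), p = 0.719544, fail to reject H0.


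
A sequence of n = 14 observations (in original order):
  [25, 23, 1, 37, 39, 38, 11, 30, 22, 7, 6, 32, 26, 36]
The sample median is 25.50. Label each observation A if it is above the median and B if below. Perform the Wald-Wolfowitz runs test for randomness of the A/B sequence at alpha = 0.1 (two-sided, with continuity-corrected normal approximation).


Step 1: Compute median = 25.50; label A = above, B = below.
Labels in order: BBBAAABABBBAAA  (n_A = 7, n_B = 7)
Step 2: Count runs R = 6.
Step 3: Under H0 (random ordering), E[R] = 2*n_A*n_B/(n_A+n_B) + 1 = 2*7*7/14 + 1 = 8.0000.
        Var[R] = 2*n_A*n_B*(2*n_A*n_B - n_A - n_B) / ((n_A+n_B)^2 * (n_A+n_B-1)) = 8232/2548 = 3.2308.
        SD[R] = 1.7974.
Step 4: Continuity-corrected z = (R + 0.5 - E[R]) / SD[R] = (6 + 0.5 - 8.0000) / 1.7974 = -0.8345.
Step 5: Two-sided p-value via normal approximation = 2*(1 - Phi(|z|)) = 0.403986.
Step 6: alpha = 0.1. fail to reject H0.

R = 6, z = -0.8345, p = 0.403986, fail to reject H0.


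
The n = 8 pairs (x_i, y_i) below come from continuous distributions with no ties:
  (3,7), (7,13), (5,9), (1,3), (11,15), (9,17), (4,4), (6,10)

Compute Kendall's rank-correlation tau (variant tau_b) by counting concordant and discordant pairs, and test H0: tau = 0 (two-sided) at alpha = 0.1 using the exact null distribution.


Step 1: Enumerate the 28 unordered pairs (i,j) with i<j and classify each by sign(x_j-x_i) * sign(y_j-y_i).
  (1,2):dx=+4,dy=+6->C; (1,3):dx=+2,dy=+2->C; (1,4):dx=-2,dy=-4->C; (1,5):dx=+8,dy=+8->C
  (1,6):dx=+6,dy=+10->C; (1,7):dx=+1,dy=-3->D; (1,8):dx=+3,dy=+3->C; (2,3):dx=-2,dy=-4->C
  (2,4):dx=-6,dy=-10->C; (2,5):dx=+4,dy=+2->C; (2,6):dx=+2,dy=+4->C; (2,7):dx=-3,dy=-9->C
  (2,8):dx=-1,dy=-3->C; (3,4):dx=-4,dy=-6->C; (3,5):dx=+6,dy=+6->C; (3,6):dx=+4,dy=+8->C
  (3,7):dx=-1,dy=-5->C; (3,8):dx=+1,dy=+1->C; (4,5):dx=+10,dy=+12->C; (4,6):dx=+8,dy=+14->C
  (4,7):dx=+3,dy=+1->C; (4,8):dx=+5,dy=+7->C; (5,6):dx=-2,dy=+2->D; (5,7):dx=-7,dy=-11->C
  (5,8):dx=-5,dy=-5->C; (6,7):dx=-5,dy=-13->C; (6,8):dx=-3,dy=-7->C; (7,8):dx=+2,dy=+6->C
Step 2: C = 26, D = 2, total pairs = 28.
Step 3: tau = (C - D)/(n(n-1)/2) = (26 - 2)/28 = 0.857143.
Step 4: Exact two-sided p-value (enumerate n! = 40320 permutations of y under H0): p = 0.001736.
Step 5: alpha = 0.1. reject H0.

tau_b = 0.8571 (C=26, D=2), p = 0.001736, reject H0.


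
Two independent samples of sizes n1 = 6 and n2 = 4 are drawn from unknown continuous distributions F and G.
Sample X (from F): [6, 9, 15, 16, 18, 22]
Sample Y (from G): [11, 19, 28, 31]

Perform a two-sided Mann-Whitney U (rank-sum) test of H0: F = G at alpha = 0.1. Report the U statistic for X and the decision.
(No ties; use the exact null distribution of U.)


Step 1: Combine and sort all 10 observations; assign midranks.
sorted (value, group): (6,X), (9,X), (11,Y), (15,X), (16,X), (18,X), (19,Y), (22,X), (28,Y), (31,Y)
ranks: 6->1, 9->2, 11->3, 15->4, 16->5, 18->6, 19->7, 22->8, 28->9, 31->10
Step 2: Rank sum for X: R1 = 1 + 2 + 4 + 5 + 6 + 8 = 26.
Step 3: U_X = R1 - n1(n1+1)/2 = 26 - 6*7/2 = 26 - 21 = 5.
       U_Y = n1*n2 - U_X = 24 - 5 = 19.
Step 4: No ties, so the exact null distribution of U (based on enumerating the C(10,6) = 210 equally likely rank assignments) gives the two-sided p-value.
Step 5: p-value = 0.171429; compare to alpha = 0.1. fail to reject H0.

U_X = 5, p = 0.171429, fail to reject H0 at alpha = 0.1.


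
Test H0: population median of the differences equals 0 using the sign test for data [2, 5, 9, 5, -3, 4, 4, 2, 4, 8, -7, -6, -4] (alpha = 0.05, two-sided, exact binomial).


Step 1: Discard zero differences. Original n = 13; n_eff = number of nonzero differences = 13.
Nonzero differences (with sign): +2, +5, +9, +5, -3, +4, +4, +2, +4, +8, -7, -6, -4
Step 2: Count signs: positive = 9, negative = 4.
Step 3: Under H0: P(positive) = 0.5, so the number of positives S ~ Bin(13, 0.5).
Step 4: Two-sided exact p-value = sum of Bin(13,0.5) probabilities at or below the observed probability = 0.266846.
Step 5: alpha = 0.05. fail to reject H0.

n_eff = 13, pos = 9, neg = 4, p = 0.266846, fail to reject H0.


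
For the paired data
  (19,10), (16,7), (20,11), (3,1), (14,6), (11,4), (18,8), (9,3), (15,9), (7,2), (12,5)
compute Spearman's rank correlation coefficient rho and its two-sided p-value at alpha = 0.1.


Step 1: Rank x and y separately (midranks; no ties here).
rank(x): 19->10, 16->8, 20->11, 3->1, 14->6, 11->4, 18->9, 9->3, 15->7, 7->2, 12->5
rank(y): 10->10, 7->7, 11->11, 1->1, 6->6, 4->4, 8->8, 3->3, 9->9, 2->2, 5->5
Step 2: d_i = R_x(i) - R_y(i); compute d_i^2.
  (10-10)^2=0, (8-7)^2=1, (11-11)^2=0, (1-1)^2=0, (6-6)^2=0, (4-4)^2=0, (9-8)^2=1, (3-3)^2=0, (7-9)^2=4, (2-2)^2=0, (5-5)^2=0
sum(d^2) = 6.
Step 3: rho = 1 - 6*6 / (11*(11^2 - 1)) = 1 - 36/1320 = 0.972727.
Step 4: Under H0, t = rho * sqrt((n-2)/(1-rho^2)) = 12.5810 ~ t(9).
Step 5: Two-sided p-value from the t-distribution with 9 df = 0.000001.
Step 6: alpha = 0.1. reject H0.

rho = 0.9727, p = 0.000001, reject H0 at alpha = 0.1.


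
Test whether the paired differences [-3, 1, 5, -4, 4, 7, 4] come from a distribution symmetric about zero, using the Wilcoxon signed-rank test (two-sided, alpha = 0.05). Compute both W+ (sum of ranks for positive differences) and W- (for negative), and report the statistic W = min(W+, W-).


Step 1: Drop any zero differences (none here) and take |d_i|.
|d| = [3, 1, 5, 4, 4, 7, 4]
Step 2: Midrank |d_i| (ties get averaged ranks).
ranks: |3|->2, |1|->1, |5|->6, |4|->4, |4|->4, |7|->7, |4|->4
Step 3: Attach original signs; sum ranks with positive sign and with negative sign.
W+ = 1 + 6 + 4 + 7 + 4 = 22
W- = 2 + 4 = 6
(Check: W+ + W- = 28 should equal n(n+1)/2 = 28.)
Step 4: Test statistic W = min(W+, W-) = 6.
Step 5: Ties in |d|, so use the tie-corrected normal approximation.
        E[W] = n(n+1)/4 = 7*8/4 = 14.
        Tie groups: |d|=4 (t=3); sum(t^3 - t) = 24.
        Var[W] = n(n+1)(2n+1)/24 - sum(t^3-t)/48 = 840/24 - 24/48 = 34.5.
        z = (W - E[W]) / sqrt(Var[W]) = (6 - 14) / 5.8737 = -1.3620.
        Two-sided p = 2*Phi(z) = 0.173195.
Step 6: alpha = 0.05. fail to reject H0.

W+ = 22, W- = 6, W = min = 6, p = 0.173195, fail to reject H0.


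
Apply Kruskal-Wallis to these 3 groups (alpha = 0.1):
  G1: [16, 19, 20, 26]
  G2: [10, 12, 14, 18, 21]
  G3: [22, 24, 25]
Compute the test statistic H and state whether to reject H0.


Step 1: Combine all N = 12 observations and assign midranks.
sorted (value, group, rank): (10,G2,1), (12,G2,2), (14,G2,3), (16,G1,4), (18,G2,5), (19,G1,6), (20,G1,7), (21,G2,8), (22,G3,9), (24,G3,10), (25,G3,11), (26,G1,12)
Step 2: Sum ranks within each group.
R_1 = 29 (n_1 = 4)
R_2 = 19 (n_2 = 5)
R_3 = 30 (n_3 = 3)
Step 3: H = 12/(N(N+1)) * sum(R_i^2/n_i) - 3(N+1)
     = 12/(12*13) * (29^2/4 + 19^2/5 + 30^2/3) - 3*13
     = 0.076923 * 582.45 - 39
     = 5.803846.
Step 4: No ties, so H is used without correction.
Step 5: Under H0, H ~ chi^2(2); p-value = 0.054918.
Step 6: alpha = 0.1. reject H0.

H = 5.8038, df = 2, p = 0.054918, reject H0.


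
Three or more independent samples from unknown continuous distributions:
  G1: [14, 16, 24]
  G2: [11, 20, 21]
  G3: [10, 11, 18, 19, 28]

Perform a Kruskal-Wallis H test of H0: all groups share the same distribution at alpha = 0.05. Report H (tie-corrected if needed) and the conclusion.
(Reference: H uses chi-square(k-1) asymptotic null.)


Step 1: Combine all N = 11 observations and assign midranks.
sorted (value, group, rank): (10,G3,1), (11,G2,2.5), (11,G3,2.5), (14,G1,4), (16,G1,5), (18,G3,6), (19,G3,7), (20,G2,8), (21,G2,9), (24,G1,10), (28,G3,11)
Step 2: Sum ranks within each group.
R_1 = 19 (n_1 = 3)
R_2 = 19.5 (n_2 = 3)
R_3 = 27.5 (n_3 = 5)
Step 3: H = 12/(N(N+1)) * sum(R_i^2/n_i) - 3(N+1)
     = 12/(11*12) * (19^2/3 + 19.5^2/3 + 27.5^2/5) - 3*12
     = 0.090909 * 398.333 - 36
     = 0.212121.
Step 4: Ties present; correction factor C = 1 - 6/(11^3 - 11) = 0.995455. Corrected H = 0.212121 / 0.995455 = 0.213090.
Step 5: Under H0, H ~ chi^2(2); p-value = 0.898935.
Step 6: alpha = 0.05. fail to reject H0.

H = 0.2131, df = 2, p = 0.898935, fail to reject H0.


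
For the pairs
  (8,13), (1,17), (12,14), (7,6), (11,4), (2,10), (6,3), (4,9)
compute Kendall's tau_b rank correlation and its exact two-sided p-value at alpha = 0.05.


Step 1: Enumerate the 28 unordered pairs (i,j) with i<j and classify each by sign(x_j-x_i) * sign(y_j-y_i).
  (1,2):dx=-7,dy=+4->D; (1,3):dx=+4,dy=+1->C; (1,4):dx=-1,dy=-7->C; (1,5):dx=+3,dy=-9->D
  (1,6):dx=-6,dy=-3->C; (1,7):dx=-2,dy=-10->C; (1,8):dx=-4,dy=-4->C; (2,3):dx=+11,dy=-3->D
  (2,4):dx=+6,dy=-11->D; (2,5):dx=+10,dy=-13->D; (2,6):dx=+1,dy=-7->D; (2,7):dx=+5,dy=-14->D
  (2,8):dx=+3,dy=-8->D; (3,4):dx=-5,dy=-8->C; (3,5):dx=-1,dy=-10->C; (3,6):dx=-10,dy=-4->C
  (3,7):dx=-6,dy=-11->C; (3,8):dx=-8,dy=-5->C; (4,5):dx=+4,dy=-2->D; (4,6):dx=-5,dy=+4->D
  (4,7):dx=-1,dy=-3->C; (4,8):dx=-3,dy=+3->D; (5,6):dx=-9,dy=+6->D; (5,7):dx=-5,dy=-1->C
  (5,8):dx=-7,dy=+5->D; (6,7):dx=+4,dy=-7->D; (6,8):dx=+2,dy=-1->D; (7,8):dx=-2,dy=+6->D
Step 2: C = 12, D = 16, total pairs = 28.
Step 3: tau = (C - D)/(n(n-1)/2) = (12 - 16)/28 = -0.142857.
Step 4: Exact two-sided p-value (enumerate n! = 40320 permutations of y under H0): p = 0.719544.
Step 5: alpha = 0.05. fail to reject H0.

tau_b = -0.1429 (C=12, D=16), p = 0.719544, fail to reject H0.


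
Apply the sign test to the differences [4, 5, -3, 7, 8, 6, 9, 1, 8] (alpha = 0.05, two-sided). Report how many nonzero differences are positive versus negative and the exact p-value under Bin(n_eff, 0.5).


Step 1: Discard zero differences. Original n = 9; n_eff = number of nonzero differences = 9.
Nonzero differences (with sign): +4, +5, -3, +7, +8, +6, +9, +1, +8
Step 2: Count signs: positive = 8, negative = 1.
Step 3: Under H0: P(positive) = 0.5, so the number of positives S ~ Bin(9, 0.5).
Step 4: Two-sided exact p-value = sum of Bin(9,0.5) probabilities at or below the observed probability = 0.039062.
Step 5: alpha = 0.05. reject H0.

n_eff = 9, pos = 8, neg = 1, p = 0.039062, reject H0.


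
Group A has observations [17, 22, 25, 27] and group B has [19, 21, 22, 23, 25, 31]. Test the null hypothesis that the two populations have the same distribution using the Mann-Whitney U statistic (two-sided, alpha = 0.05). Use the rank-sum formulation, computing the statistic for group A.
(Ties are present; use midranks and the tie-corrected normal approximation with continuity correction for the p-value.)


Step 1: Combine and sort all 10 observations; assign midranks.
sorted (value, group): (17,X), (19,Y), (21,Y), (22,X), (22,Y), (23,Y), (25,X), (25,Y), (27,X), (31,Y)
ranks: 17->1, 19->2, 21->3, 22->4.5, 22->4.5, 23->6, 25->7.5, 25->7.5, 27->9, 31->10
Step 2: Rank sum for X: R1 = 1 + 4.5 + 7.5 + 9 = 22.
Step 3: U_X = R1 - n1(n1+1)/2 = 22 - 4*5/2 = 22 - 10 = 12.
       U_Y = n1*n2 - U_X = 24 - 12 = 12.
Step 4: Ties are present, so use the tie-corrected normal approximation (with continuity correction) for the p-value.
Step 5: p-value = 1.000000; compare to alpha = 0.05. fail to reject H0.

U_X = 12, p = 1.000000, fail to reject H0 at alpha = 0.05.


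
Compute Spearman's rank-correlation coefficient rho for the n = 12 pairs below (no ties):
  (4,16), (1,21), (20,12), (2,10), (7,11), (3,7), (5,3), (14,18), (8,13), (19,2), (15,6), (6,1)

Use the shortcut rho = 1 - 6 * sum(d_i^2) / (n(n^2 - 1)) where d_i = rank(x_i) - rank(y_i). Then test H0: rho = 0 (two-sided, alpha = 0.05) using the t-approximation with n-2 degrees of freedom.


Step 1: Rank x and y separately (midranks; no ties here).
rank(x): 4->4, 1->1, 20->12, 2->2, 7->7, 3->3, 5->5, 14->9, 8->8, 19->11, 15->10, 6->6
rank(y): 16->10, 21->12, 12->8, 10->6, 11->7, 7->5, 3->3, 18->11, 13->9, 2->2, 6->4, 1->1
Step 2: d_i = R_x(i) - R_y(i); compute d_i^2.
  (4-10)^2=36, (1-12)^2=121, (12-8)^2=16, (2-6)^2=16, (7-7)^2=0, (3-5)^2=4, (5-3)^2=4, (9-11)^2=4, (8-9)^2=1, (11-2)^2=81, (10-4)^2=36, (6-1)^2=25
sum(d^2) = 344.
Step 3: rho = 1 - 6*344 / (12*(12^2 - 1)) = 1 - 2064/1716 = -0.202797.
Step 4: Under H0, t = rho * sqrt((n-2)/(1-rho^2)) = -0.6549 ~ t(10).
Step 5: Two-sided p-value from the t-distribution with 10 df = 0.527302.
Step 6: alpha = 0.05. fail to reject H0.

rho = -0.2028, p = 0.527302, fail to reject H0 at alpha = 0.05.


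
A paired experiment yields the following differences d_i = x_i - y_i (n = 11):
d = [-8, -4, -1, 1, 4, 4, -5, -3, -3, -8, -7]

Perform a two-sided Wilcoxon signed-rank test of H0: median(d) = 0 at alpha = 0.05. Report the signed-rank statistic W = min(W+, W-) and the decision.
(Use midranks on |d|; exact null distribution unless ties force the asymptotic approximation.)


Step 1: Drop any zero differences (none here) and take |d_i|.
|d| = [8, 4, 1, 1, 4, 4, 5, 3, 3, 8, 7]
Step 2: Midrank |d_i| (ties get averaged ranks).
ranks: |8|->10.5, |4|->6, |1|->1.5, |1|->1.5, |4|->6, |4|->6, |5|->8, |3|->3.5, |3|->3.5, |8|->10.5, |7|->9
Step 3: Attach original signs; sum ranks with positive sign and with negative sign.
W+ = 1.5 + 6 + 6 = 13.5
W- = 10.5 + 6 + 1.5 + 8 + 3.5 + 3.5 + 10.5 + 9 = 52.5
(Check: W+ + W- = 66 should equal n(n+1)/2 = 66.)
Step 4: Test statistic W = min(W+, W-) = 13.5.
Step 5: Ties in |d|, so use the tie-corrected normal approximation.
        E[W] = n(n+1)/4 = 11*12/4 = 33.
        Tie groups: |d|=1 (t=2), |d|=3 (t=2), |d|=4 (t=3), |d|=8 (t=2); sum(t^3 - t) = 42.
        Var[W] = n(n+1)(2n+1)/24 - sum(t^3-t)/48 = 3036/24 - 42/48 = 125.625.
        z = (W - E[W]) / sqrt(Var[W]) = (13.5 - 33) / 11.2083 = -1.7398.
        Two-sided p = 2*Phi(z) = 0.081896.
Step 6: alpha = 0.05. fail to reject H0.

W+ = 13.5, W- = 52.5, W = min = 13.5, p = 0.081896, fail to reject H0.


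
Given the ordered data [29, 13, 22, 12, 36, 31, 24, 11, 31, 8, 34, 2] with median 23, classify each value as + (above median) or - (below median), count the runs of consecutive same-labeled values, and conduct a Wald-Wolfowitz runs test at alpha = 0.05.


Step 1: Compute median = 23; label A = above, B = below.
Labels in order: ABBBAAABABAB  (n_A = 6, n_B = 6)
Step 2: Count runs R = 8.
Step 3: Under H0 (random ordering), E[R] = 2*n_A*n_B/(n_A+n_B) + 1 = 2*6*6/12 + 1 = 7.0000.
        Var[R] = 2*n_A*n_B*(2*n_A*n_B - n_A - n_B) / ((n_A+n_B)^2 * (n_A+n_B-1)) = 4320/1584 = 2.7273.
        SD[R] = 1.6514.
Step 4: Continuity-corrected z = (R - 0.5 - E[R]) / SD[R] = (8 - 0.5 - 7.0000) / 1.6514 = 0.3028.
Step 5: Two-sided p-value via normal approximation = 2*(1 - Phi(|z|)) = 0.762069.
Step 6: alpha = 0.05. fail to reject H0.

R = 8, z = 0.3028, p = 0.762069, fail to reject H0.


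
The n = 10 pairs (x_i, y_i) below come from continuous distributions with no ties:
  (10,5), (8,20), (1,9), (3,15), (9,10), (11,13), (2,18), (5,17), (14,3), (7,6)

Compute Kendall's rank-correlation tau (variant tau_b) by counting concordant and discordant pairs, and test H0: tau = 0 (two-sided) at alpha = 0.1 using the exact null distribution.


Step 1: Enumerate the 45 unordered pairs (i,j) with i<j and classify each by sign(x_j-x_i) * sign(y_j-y_i).
  (1,2):dx=-2,dy=+15->D; (1,3):dx=-9,dy=+4->D; (1,4):dx=-7,dy=+10->D; (1,5):dx=-1,dy=+5->D
  (1,6):dx=+1,dy=+8->C; (1,7):dx=-8,dy=+13->D; (1,8):dx=-5,dy=+12->D; (1,9):dx=+4,dy=-2->D
  (1,10):dx=-3,dy=+1->D; (2,3):dx=-7,dy=-11->C; (2,4):dx=-5,dy=-5->C; (2,5):dx=+1,dy=-10->D
  (2,6):dx=+3,dy=-7->D; (2,7):dx=-6,dy=-2->C; (2,8):dx=-3,dy=-3->C; (2,9):dx=+6,dy=-17->D
  (2,10):dx=-1,dy=-14->C; (3,4):dx=+2,dy=+6->C; (3,5):dx=+8,dy=+1->C; (3,6):dx=+10,dy=+4->C
  (3,7):dx=+1,dy=+9->C; (3,8):dx=+4,dy=+8->C; (3,9):dx=+13,dy=-6->D; (3,10):dx=+6,dy=-3->D
  (4,5):dx=+6,dy=-5->D; (4,6):dx=+8,dy=-2->D; (4,7):dx=-1,dy=+3->D; (4,8):dx=+2,dy=+2->C
  (4,9):dx=+11,dy=-12->D; (4,10):dx=+4,dy=-9->D; (5,6):dx=+2,dy=+3->C; (5,7):dx=-7,dy=+8->D
  (5,8):dx=-4,dy=+7->D; (5,9):dx=+5,dy=-7->D; (5,10):dx=-2,dy=-4->C; (6,7):dx=-9,dy=+5->D
  (6,8):dx=-6,dy=+4->D; (6,9):dx=+3,dy=-10->D; (6,10):dx=-4,dy=-7->C; (7,8):dx=+3,dy=-1->D
  (7,9):dx=+12,dy=-15->D; (7,10):dx=+5,dy=-12->D; (8,9):dx=+9,dy=-14->D; (8,10):dx=+2,dy=-11->D
  (9,10):dx=-7,dy=+3->D
Step 2: C = 15, D = 30, total pairs = 45.
Step 3: tau = (C - D)/(n(n-1)/2) = (15 - 30)/45 = -0.333333.
Step 4: Exact two-sided p-value (enumerate n! = 3628800 permutations of y under H0): p = 0.216373.
Step 5: alpha = 0.1. fail to reject H0.

tau_b = -0.3333 (C=15, D=30), p = 0.216373, fail to reject H0.


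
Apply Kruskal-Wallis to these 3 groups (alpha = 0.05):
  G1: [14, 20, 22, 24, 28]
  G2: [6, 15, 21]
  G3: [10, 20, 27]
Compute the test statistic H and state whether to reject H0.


Step 1: Combine all N = 11 observations and assign midranks.
sorted (value, group, rank): (6,G2,1), (10,G3,2), (14,G1,3), (15,G2,4), (20,G1,5.5), (20,G3,5.5), (21,G2,7), (22,G1,8), (24,G1,9), (27,G3,10), (28,G1,11)
Step 2: Sum ranks within each group.
R_1 = 36.5 (n_1 = 5)
R_2 = 12 (n_2 = 3)
R_3 = 17.5 (n_3 = 3)
Step 3: H = 12/(N(N+1)) * sum(R_i^2/n_i) - 3(N+1)
     = 12/(11*12) * (36.5^2/5 + 12^2/3 + 17.5^2/3) - 3*12
     = 0.090909 * 416.533 - 36
     = 1.866667.
Step 4: Ties present; correction factor C = 1 - 6/(11^3 - 11) = 0.995455. Corrected H = 1.866667 / 0.995455 = 1.875190.
Step 5: Under H0, H ~ chi^2(2); p-value = 0.391568.
Step 6: alpha = 0.05. fail to reject H0.

H = 1.8752, df = 2, p = 0.391568, fail to reject H0.


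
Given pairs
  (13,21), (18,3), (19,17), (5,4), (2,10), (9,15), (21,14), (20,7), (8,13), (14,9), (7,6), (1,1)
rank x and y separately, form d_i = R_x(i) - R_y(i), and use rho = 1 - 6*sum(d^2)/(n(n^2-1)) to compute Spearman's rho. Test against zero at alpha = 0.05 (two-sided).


Step 1: Rank x and y separately (midranks; no ties here).
rank(x): 13->7, 18->9, 19->10, 5->3, 2->2, 9->6, 21->12, 20->11, 8->5, 14->8, 7->4, 1->1
rank(y): 21->12, 3->2, 17->11, 4->3, 10->7, 15->10, 14->9, 7->5, 13->8, 9->6, 6->4, 1->1
Step 2: d_i = R_x(i) - R_y(i); compute d_i^2.
  (7-12)^2=25, (9-2)^2=49, (10-11)^2=1, (3-3)^2=0, (2-7)^2=25, (6-10)^2=16, (12-9)^2=9, (11-5)^2=36, (5-8)^2=9, (8-6)^2=4, (4-4)^2=0, (1-1)^2=0
sum(d^2) = 174.
Step 3: rho = 1 - 6*174 / (12*(12^2 - 1)) = 1 - 1044/1716 = 0.391608.
Step 4: Under H0, t = rho * sqrt((n-2)/(1-rho^2)) = 1.3459 ~ t(10).
Step 5: Two-sided p-value from the t-distribution with 10 df = 0.208063.
Step 6: alpha = 0.05. fail to reject H0.

rho = 0.3916, p = 0.208063, fail to reject H0 at alpha = 0.05.


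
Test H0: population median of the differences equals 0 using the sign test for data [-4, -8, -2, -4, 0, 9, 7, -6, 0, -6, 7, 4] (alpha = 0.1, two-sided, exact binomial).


Step 1: Discard zero differences. Original n = 12; n_eff = number of nonzero differences = 10.
Nonzero differences (with sign): -4, -8, -2, -4, +9, +7, -6, -6, +7, +4
Step 2: Count signs: positive = 4, negative = 6.
Step 3: Under H0: P(positive) = 0.5, so the number of positives S ~ Bin(10, 0.5).
Step 4: Two-sided exact p-value = sum of Bin(10,0.5) probabilities at or below the observed probability = 0.753906.
Step 5: alpha = 0.1. fail to reject H0.

n_eff = 10, pos = 4, neg = 6, p = 0.753906, fail to reject H0.


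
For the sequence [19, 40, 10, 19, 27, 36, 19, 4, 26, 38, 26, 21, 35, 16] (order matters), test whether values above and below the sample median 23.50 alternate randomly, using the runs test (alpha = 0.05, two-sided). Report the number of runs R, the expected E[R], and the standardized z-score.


Step 1: Compute median = 23.50; label A = above, B = below.
Labels in order: BABBAABBAAABAB  (n_A = 7, n_B = 7)
Step 2: Count runs R = 9.
Step 3: Under H0 (random ordering), E[R] = 2*n_A*n_B/(n_A+n_B) + 1 = 2*7*7/14 + 1 = 8.0000.
        Var[R] = 2*n_A*n_B*(2*n_A*n_B - n_A - n_B) / ((n_A+n_B)^2 * (n_A+n_B-1)) = 8232/2548 = 3.2308.
        SD[R] = 1.7974.
Step 4: Continuity-corrected z = (R - 0.5 - E[R]) / SD[R] = (9 - 0.5 - 8.0000) / 1.7974 = 0.2782.
Step 5: Two-sided p-value via normal approximation = 2*(1 - Phi(|z|)) = 0.780879.
Step 6: alpha = 0.05. fail to reject H0.

R = 9, z = 0.2782, p = 0.780879, fail to reject H0.


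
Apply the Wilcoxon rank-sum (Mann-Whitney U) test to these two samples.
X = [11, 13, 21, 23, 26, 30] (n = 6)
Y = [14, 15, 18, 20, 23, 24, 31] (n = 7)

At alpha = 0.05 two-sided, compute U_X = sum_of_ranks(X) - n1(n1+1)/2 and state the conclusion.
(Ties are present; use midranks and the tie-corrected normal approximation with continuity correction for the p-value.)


Step 1: Combine and sort all 13 observations; assign midranks.
sorted (value, group): (11,X), (13,X), (14,Y), (15,Y), (18,Y), (20,Y), (21,X), (23,X), (23,Y), (24,Y), (26,X), (30,X), (31,Y)
ranks: 11->1, 13->2, 14->3, 15->4, 18->5, 20->6, 21->7, 23->8.5, 23->8.5, 24->10, 26->11, 30->12, 31->13
Step 2: Rank sum for X: R1 = 1 + 2 + 7 + 8.5 + 11 + 12 = 41.5.
Step 3: U_X = R1 - n1(n1+1)/2 = 41.5 - 6*7/2 = 41.5 - 21 = 20.5.
       U_Y = n1*n2 - U_X = 42 - 20.5 = 21.5.
Step 4: Ties are present, so use the tie-corrected normal approximation (with continuity correction) for the p-value.
Step 5: p-value = 1.000000; compare to alpha = 0.05. fail to reject H0.

U_X = 20.5, p = 1.000000, fail to reject H0 at alpha = 0.05.


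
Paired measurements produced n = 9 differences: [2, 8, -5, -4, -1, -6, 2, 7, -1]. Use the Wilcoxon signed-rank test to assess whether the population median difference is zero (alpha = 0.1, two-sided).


Step 1: Drop any zero differences (none here) and take |d_i|.
|d| = [2, 8, 5, 4, 1, 6, 2, 7, 1]
Step 2: Midrank |d_i| (ties get averaged ranks).
ranks: |2|->3.5, |8|->9, |5|->6, |4|->5, |1|->1.5, |6|->7, |2|->3.5, |7|->8, |1|->1.5
Step 3: Attach original signs; sum ranks with positive sign and with negative sign.
W+ = 3.5 + 9 + 3.5 + 8 = 24
W- = 6 + 5 + 1.5 + 7 + 1.5 = 21
(Check: W+ + W- = 45 should equal n(n+1)/2 = 45.)
Step 4: Test statistic W = min(W+, W-) = 21.
Step 5: Ties in |d|, so use the tie-corrected normal approximation.
        E[W] = n(n+1)/4 = 9*10/4 = 22.5.
        Tie groups: |d|=1 (t=2), |d|=2 (t=2); sum(t^3 - t) = 12.
        Var[W] = n(n+1)(2n+1)/24 - sum(t^3-t)/48 = 1710/24 - 12/48 = 71.
        z = (W - E[W]) / sqrt(Var[W]) = (21 - 22.5) / 8.4261 = -0.1780.
        Two-sided p = 2*Phi(z) = 0.858709.
Step 6: alpha = 0.1. fail to reject H0.

W+ = 24, W- = 21, W = min = 21, p = 0.858709, fail to reject H0.


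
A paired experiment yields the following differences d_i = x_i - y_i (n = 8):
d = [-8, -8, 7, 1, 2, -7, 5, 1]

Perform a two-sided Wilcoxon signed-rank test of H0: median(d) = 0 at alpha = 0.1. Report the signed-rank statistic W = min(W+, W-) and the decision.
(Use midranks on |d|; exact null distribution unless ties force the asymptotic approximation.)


Step 1: Drop any zero differences (none here) and take |d_i|.
|d| = [8, 8, 7, 1, 2, 7, 5, 1]
Step 2: Midrank |d_i| (ties get averaged ranks).
ranks: |8|->7.5, |8|->7.5, |7|->5.5, |1|->1.5, |2|->3, |7|->5.5, |5|->4, |1|->1.5
Step 3: Attach original signs; sum ranks with positive sign and with negative sign.
W+ = 5.5 + 1.5 + 3 + 4 + 1.5 = 15.5
W- = 7.5 + 7.5 + 5.5 = 20.5
(Check: W+ + W- = 36 should equal n(n+1)/2 = 36.)
Step 4: Test statistic W = min(W+, W-) = 15.5.
Step 5: Ties in |d|, so use the tie-corrected normal approximation.
        E[W] = n(n+1)/4 = 8*9/4 = 18.
        Tie groups: |d|=1 (t=2), |d|=7 (t=2), |d|=8 (t=2); sum(t^3 - t) = 18.
        Var[W] = n(n+1)(2n+1)/24 - sum(t^3-t)/48 = 1224/24 - 18/48 = 50.625.
        z = (W - E[W]) / sqrt(Var[W]) = (15.5 - 18) / 7.1151 = -0.3514.
        Two-sided p = 2*Phi(z) = 0.725315.
Step 6: alpha = 0.1. fail to reject H0.

W+ = 15.5, W- = 20.5, W = min = 15.5, p = 0.725315, fail to reject H0.


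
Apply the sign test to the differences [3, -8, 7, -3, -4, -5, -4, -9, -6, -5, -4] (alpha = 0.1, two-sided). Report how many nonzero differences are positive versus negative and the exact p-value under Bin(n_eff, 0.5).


Step 1: Discard zero differences. Original n = 11; n_eff = number of nonzero differences = 11.
Nonzero differences (with sign): +3, -8, +7, -3, -4, -5, -4, -9, -6, -5, -4
Step 2: Count signs: positive = 2, negative = 9.
Step 3: Under H0: P(positive) = 0.5, so the number of positives S ~ Bin(11, 0.5).
Step 4: Two-sided exact p-value = sum of Bin(11,0.5) probabilities at or below the observed probability = 0.065430.
Step 5: alpha = 0.1. reject H0.

n_eff = 11, pos = 2, neg = 9, p = 0.065430, reject H0.


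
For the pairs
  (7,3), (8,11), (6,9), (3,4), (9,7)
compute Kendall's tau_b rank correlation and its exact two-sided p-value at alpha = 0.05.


Step 1: Enumerate the 10 unordered pairs (i,j) with i<j and classify each by sign(x_j-x_i) * sign(y_j-y_i).
  (1,2):dx=+1,dy=+8->C; (1,3):dx=-1,dy=+6->D; (1,4):dx=-4,dy=+1->D; (1,5):dx=+2,dy=+4->C
  (2,3):dx=-2,dy=-2->C; (2,4):dx=-5,dy=-7->C; (2,5):dx=+1,dy=-4->D; (3,4):dx=-3,dy=-5->C
  (3,5):dx=+3,dy=-2->D; (4,5):dx=+6,dy=+3->C
Step 2: C = 6, D = 4, total pairs = 10.
Step 3: tau = (C - D)/(n(n-1)/2) = (6 - 4)/10 = 0.200000.
Step 4: Exact two-sided p-value (enumerate n! = 120 permutations of y under H0): p = 0.816667.
Step 5: alpha = 0.05. fail to reject H0.

tau_b = 0.2000 (C=6, D=4), p = 0.816667, fail to reject H0.


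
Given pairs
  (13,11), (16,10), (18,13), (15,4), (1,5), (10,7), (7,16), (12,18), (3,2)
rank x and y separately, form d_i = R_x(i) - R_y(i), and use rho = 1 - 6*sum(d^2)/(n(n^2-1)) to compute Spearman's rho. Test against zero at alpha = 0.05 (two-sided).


Step 1: Rank x and y separately (midranks; no ties here).
rank(x): 13->6, 16->8, 18->9, 15->7, 1->1, 10->4, 7->3, 12->5, 3->2
rank(y): 11->6, 10->5, 13->7, 4->2, 5->3, 7->4, 16->8, 18->9, 2->1
Step 2: d_i = R_x(i) - R_y(i); compute d_i^2.
  (6-6)^2=0, (8-5)^2=9, (9-7)^2=4, (7-2)^2=25, (1-3)^2=4, (4-4)^2=0, (3-8)^2=25, (5-9)^2=16, (2-1)^2=1
sum(d^2) = 84.
Step 3: rho = 1 - 6*84 / (9*(9^2 - 1)) = 1 - 504/720 = 0.300000.
Step 4: Under H0, t = rho * sqrt((n-2)/(1-rho^2)) = 0.8321 ~ t(7).
Step 5: Two-sided p-value from the t-distribution with 7 df = 0.432845.
Step 6: alpha = 0.05. fail to reject H0.

rho = 0.3000, p = 0.432845, fail to reject H0 at alpha = 0.05.


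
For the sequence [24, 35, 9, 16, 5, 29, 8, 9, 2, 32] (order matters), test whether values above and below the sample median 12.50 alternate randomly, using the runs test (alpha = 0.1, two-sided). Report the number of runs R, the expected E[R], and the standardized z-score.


Step 1: Compute median = 12.50; label A = above, B = below.
Labels in order: AABABABBBA  (n_A = 5, n_B = 5)
Step 2: Count runs R = 7.
Step 3: Under H0 (random ordering), E[R] = 2*n_A*n_B/(n_A+n_B) + 1 = 2*5*5/10 + 1 = 6.0000.
        Var[R] = 2*n_A*n_B*(2*n_A*n_B - n_A - n_B) / ((n_A+n_B)^2 * (n_A+n_B-1)) = 2000/900 = 2.2222.
        SD[R] = 1.4907.
Step 4: Continuity-corrected z = (R - 0.5 - E[R]) / SD[R] = (7 - 0.5 - 6.0000) / 1.4907 = 0.3354.
Step 5: Two-sided p-value via normal approximation = 2*(1 - Phi(|z|)) = 0.737316.
Step 6: alpha = 0.1. fail to reject H0.

R = 7, z = 0.3354, p = 0.737316, fail to reject H0.


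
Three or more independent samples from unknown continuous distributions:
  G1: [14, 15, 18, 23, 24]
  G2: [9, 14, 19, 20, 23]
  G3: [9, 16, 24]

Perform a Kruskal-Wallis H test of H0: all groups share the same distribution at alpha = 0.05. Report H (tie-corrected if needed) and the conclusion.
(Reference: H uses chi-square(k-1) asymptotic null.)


Step 1: Combine all N = 13 observations and assign midranks.
sorted (value, group, rank): (9,G2,1.5), (9,G3,1.5), (14,G1,3.5), (14,G2,3.5), (15,G1,5), (16,G3,6), (18,G1,7), (19,G2,8), (20,G2,9), (23,G1,10.5), (23,G2,10.5), (24,G1,12.5), (24,G3,12.5)
Step 2: Sum ranks within each group.
R_1 = 38.5 (n_1 = 5)
R_2 = 32.5 (n_2 = 5)
R_3 = 20 (n_3 = 3)
Step 3: H = 12/(N(N+1)) * sum(R_i^2/n_i) - 3(N+1)
     = 12/(13*14) * (38.5^2/5 + 32.5^2/5 + 20^2/3) - 3*14
     = 0.065934 * 641.033 - 42
     = 0.265934.
Step 4: Ties present; correction factor C = 1 - 24/(13^3 - 13) = 0.989011. Corrected H = 0.265934 / 0.989011 = 0.268889.
Step 5: Under H0, H ~ chi^2(2); p-value = 0.874201.
Step 6: alpha = 0.05. fail to reject H0.

H = 0.2689, df = 2, p = 0.874201, fail to reject H0.


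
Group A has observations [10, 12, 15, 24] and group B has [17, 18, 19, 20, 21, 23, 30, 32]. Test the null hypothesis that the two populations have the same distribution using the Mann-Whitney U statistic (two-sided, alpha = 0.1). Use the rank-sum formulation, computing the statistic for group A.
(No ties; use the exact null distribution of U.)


Step 1: Combine and sort all 12 observations; assign midranks.
sorted (value, group): (10,X), (12,X), (15,X), (17,Y), (18,Y), (19,Y), (20,Y), (21,Y), (23,Y), (24,X), (30,Y), (32,Y)
ranks: 10->1, 12->2, 15->3, 17->4, 18->5, 19->6, 20->7, 21->8, 23->9, 24->10, 30->11, 32->12
Step 2: Rank sum for X: R1 = 1 + 2 + 3 + 10 = 16.
Step 3: U_X = R1 - n1(n1+1)/2 = 16 - 4*5/2 = 16 - 10 = 6.
       U_Y = n1*n2 - U_X = 32 - 6 = 26.
Step 4: No ties, so the exact null distribution of U (based on enumerating the C(12,4) = 495 equally likely rank assignments) gives the two-sided p-value.
Step 5: p-value = 0.109091; compare to alpha = 0.1. fail to reject H0.

U_X = 6, p = 0.109091, fail to reject H0 at alpha = 0.1.
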